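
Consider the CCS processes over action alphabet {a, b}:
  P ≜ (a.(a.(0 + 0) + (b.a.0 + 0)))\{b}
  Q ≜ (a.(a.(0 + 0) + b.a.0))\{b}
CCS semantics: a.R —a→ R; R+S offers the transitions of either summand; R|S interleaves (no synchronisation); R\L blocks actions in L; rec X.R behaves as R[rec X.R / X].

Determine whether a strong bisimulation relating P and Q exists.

LTS(P): 3 reachable states
  s0 = (a.(a.(0 + 0) + (b.a.0 + 0)))\{b} has moves ··a··> s1
  s1 = (a.(0 + 0) + (b.a.0 + 0))\{b} has moves ··a··> s2
  s2 = (0 + 0)\{b} has moves (no moves)
LTS(Q): 3 reachable states
  t0 = (a.(a.(0 + 0) + b.a.0))\{b} has moves ··a··> t1
  t1 = (a.(0 + 0) + b.a.0)\{b} has moves ··a··> t2
  t2 = (0 + 0)\{b} has moves (no moves)
Coarsest stable partition (strong bisimilarity classes):
  B0 = {s0, t0}
  B1 = {s1, t1}
  B2 = {s2, t2}
s0 ∈ B0, t0 ∈ B0 → same block

YES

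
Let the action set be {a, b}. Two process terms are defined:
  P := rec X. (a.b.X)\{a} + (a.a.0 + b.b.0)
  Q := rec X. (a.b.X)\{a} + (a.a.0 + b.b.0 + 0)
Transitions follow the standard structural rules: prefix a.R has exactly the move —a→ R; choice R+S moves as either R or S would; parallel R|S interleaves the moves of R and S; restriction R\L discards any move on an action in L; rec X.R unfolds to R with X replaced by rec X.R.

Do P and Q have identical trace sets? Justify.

YES

P's transition system — 4 states:
  m0 = rec X. (a.b.X)\{a} + (a.a.0 + b.b.0) ⊢ ··a··> m1, ··b··> m2
  m1 = a.0 ⊢ ··a··> m3
  m2 = b.0 ⊢ ··b··> m3
  m3 = 0 ⊢ ·
Q's transition system — 4 states:
  n0 = rec X. (a.b.X)\{a} + (a.a.0 + b.b.0 + 0) ⊢ ··a··> n1, ··b··> n2
  n1 = a.0 ⊢ ··a··> n3
  n2 = b.0 ⊢ ··b··> n3
  n3 = 0 ⊢ ·
Partition-refinement fixed point:
  B0 = {m0, n0}
  B1 = {m2, n2}
  B2 = {m3, n3}
  B3 = {m1, n1}
m0 ∈ B0, n0 ∈ B0 → same block
Bisimilar ⇒ trace-equivalent.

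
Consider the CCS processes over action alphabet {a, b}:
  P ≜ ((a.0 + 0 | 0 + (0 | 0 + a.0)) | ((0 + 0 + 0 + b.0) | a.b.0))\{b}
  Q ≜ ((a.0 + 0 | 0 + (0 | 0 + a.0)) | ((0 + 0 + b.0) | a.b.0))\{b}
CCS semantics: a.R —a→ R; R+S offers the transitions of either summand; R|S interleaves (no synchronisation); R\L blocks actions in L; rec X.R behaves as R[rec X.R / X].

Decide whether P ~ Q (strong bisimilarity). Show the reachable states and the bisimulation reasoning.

LTS(P): 4 reachable states
  u0 = ((a.0 + 0 | 0 + (0 | 0 + a.0)) | ((0 + 0 + 0 + b.0) | a.b.0))\{b} → =a=> u1, =a=> u2
  u1 = ((a.0 + 0 | 0 + (0 | 0 + a.0)) | ((0 + 0 + 0 + b.0) | b.0))\{b} → =a=> u3
  u2 = (0 | ((0 + 0 + 0 + b.0) | a.b.0))\{b} → =a=> u3
  u3 = (0 | ((0 + 0 + 0 + b.0) | b.0))\{b} → deadlocked
LTS(Q): 4 reachable states
  v0 = ((a.0 + 0 | 0 + (0 | 0 + a.0)) | ((0 + 0 + b.0) | a.b.0))\{b} → =a=> v1, =a=> v2
  v1 = ((a.0 + 0 | 0 + (0 | 0 + a.0)) | ((0 + 0 + b.0) | b.0))\{b} → =a=> v3
  v2 = (0 | ((0 + 0 + b.0) | a.b.0))\{b} → =a=> v3
  v3 = (0 | ((0 + 0 + b.0) | b.0))\{b} → deadlocked
Coarsest stable partition (strong bisimilarity classes):
  B0 = {u0, v0}
  B1 = {u1, u2, v1, v2}
  B2 = {u3, v3}
u0 ∈ B0, v0 ∈ B0 → same block

bisimilar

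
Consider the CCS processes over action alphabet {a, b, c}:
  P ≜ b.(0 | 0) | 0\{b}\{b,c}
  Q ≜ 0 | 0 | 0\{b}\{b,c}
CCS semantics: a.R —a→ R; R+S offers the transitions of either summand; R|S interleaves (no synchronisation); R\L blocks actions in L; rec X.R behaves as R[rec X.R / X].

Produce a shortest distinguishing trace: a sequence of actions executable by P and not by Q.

b

P's transition system — 2 states:
  u0 = b.(0 | 0) | 0\{b}\{b,c} has moves ··b··> u1
  u1 = 0 | 0 | 0\{b}\{b,c} has moves ∅
Q's transition system — 1 states:
  v0 = 0 | 0 | 0\{b}\{b,c} has moves ∅
Executing b from P (initial set {u0}):
  [1] b ⇒ {u1}
  ✓ P
Executing b from Q (initial set {v0}):
  [1] b ⇒ ∅  — Q cannot continue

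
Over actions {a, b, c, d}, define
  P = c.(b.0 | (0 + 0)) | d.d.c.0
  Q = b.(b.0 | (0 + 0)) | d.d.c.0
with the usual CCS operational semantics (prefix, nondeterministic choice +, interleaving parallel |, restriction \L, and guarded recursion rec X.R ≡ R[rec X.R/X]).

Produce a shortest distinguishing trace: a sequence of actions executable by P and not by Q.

LTS(P): 12 reachable states
  m0 = c.(b.0 | (0 + 0)) | d.d.c.0 | --c--▸ m1, --d--▸ m2
  m1 = b.0 | (0 + 0) | d.d.c.0 | --b--▸ m3, --d--▸ m4
  m2 = c.(b.0 | (0 + 0)) | d.c.0 | --c--▸ m4, --d--▸ m5
  m3 = 0 | (0 + 0) | d.d.c.0 | --d--▸ m6
  m4 = b.0 | (0 + 0) | d.c.0 | --b--▸ m6, --d--▸ m7
  m5 = c.(b.0 | (0 + 0)) | c.0 | --c--▸ m7, --c--▸ m8
  m6 = 0 | (0 + 0) | d.c.0 | --d--▸ m9
  m7 = b.0 | (0 + 0) | c.0 | --b--▸ m9, --c--▸ m10
  m8 = c.(b.0 | (0 + 0)) | 0 | --c--▸ m10
  m9 = 0 | (0 + 0) | c.0 | --c--▸ m11
  m10 = b.0 | (0 + 0) | 0 | --b--▸ m11
  m11 = 0 | (0 + 0) | 0 | ·
LTS(Q): 12 reachable states
  n0 = b.(b.0 | (0 + 0)) | d.d.c.0 | --b--▸ n1, --d--▸ n2
  n1 = b.0 | (0 + 0) | d.d.c.0 | --b--▸ n3, --d--▸ n4
  n2 = b.(b.0 | (0 + 0)) | d.c.0 | --b--▸ n4, --d--▸ n5
  n3 = 0 | (0 + 0) | d.d.c.0 | --d--▸ n6
  n4 = b.0 | (0 + 0) | d.c.0 | --b--▸ n6, --d--▸ n7
  n5 = b.(b.0 | (0 + 0)) | c.0 | --b--▸ n7, --c--▸ n8
  n6 = 0 | (0 + 0) | d.c.0 | --d--▸ n9
  n7 = b.0 | (0 + 0) | c.0 | --b--▸ n9, --c--▸ n10
  n8 = b.(b.0 | (0 + 0)) | 0 | --b--▸ n10
  n9 = 0 | (0 + 0) | c.0 | --c--▸ n11
  n10 = b.0 | (0 + 0) | 0 | --b--▸ n11
  n11 = 0 | (0 + 0) | 0 | ·
Executing c from P (initial set {m0}):
  step 1 (c): {m1}
  — P admits the full trace.
Executing c from Q (initial set {n0}):
  step 1 (c): ∅  — Q cannot continue

c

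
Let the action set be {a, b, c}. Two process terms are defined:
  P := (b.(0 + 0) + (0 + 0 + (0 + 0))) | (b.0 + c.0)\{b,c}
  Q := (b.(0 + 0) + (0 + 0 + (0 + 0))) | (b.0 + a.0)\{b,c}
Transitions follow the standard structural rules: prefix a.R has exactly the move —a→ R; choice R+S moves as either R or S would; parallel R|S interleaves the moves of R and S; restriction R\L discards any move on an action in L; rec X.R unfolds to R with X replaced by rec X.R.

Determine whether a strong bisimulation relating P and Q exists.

P ≁ Q

LTS(P): 2 reachable states
  s0 = (b.(0 + 0) + (0 + 0 + (0 + 0))) | (b.0 + c.0)\{b,c} has moves ··b··> s1
  s1 = (0 + 0) | (b.0 + c.0)\{b,c} has moves ∅
LTS(Q): 4 reachable states
  t0 = (b.(0 + 0) + (0 + 0 + (0 + 0))) | (b.0 + a.0)\{b,c} has moves ··a··> t1, ··b··> t2
  t1 = (b.(0 + 0) + (0 + 0 + (0 + 0))) | 0\{b,c} has moves ··b··> t3
  t2 = (0 + 0) | (b.0 + a.0)\{b,c} has moves ··a··> t3
  t3 = (0 + 0) | 0\{b,c} has moves ∅
Bisimilarity quotient blocks:
  B0 = {s0, t1}
  B1 = {s1, t3}
  B2 = {t0}
  B3 = {t2}
s0 ∈ B0, t0 ∈ B2 → different blocks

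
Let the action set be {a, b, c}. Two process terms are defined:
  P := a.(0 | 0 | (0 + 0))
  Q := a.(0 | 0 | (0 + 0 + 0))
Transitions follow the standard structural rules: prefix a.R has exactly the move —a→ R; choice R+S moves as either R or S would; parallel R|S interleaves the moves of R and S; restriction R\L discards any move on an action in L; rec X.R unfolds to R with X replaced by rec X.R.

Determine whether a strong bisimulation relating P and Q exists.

LTS(P): 2 reachable states
  m0 = a.(0 | 0 | (0 + 0)) ⊢ ··a··> m1
  m1 = 0 | 0 | (0 + 0) ⊢ stopped
LTS(Q): 2 reachable states
  n0 = a.(0 | 0 | (0 + 0 + 0)) ⊢ ··a··> n1
  n1 = 0 | 0 | (0 + 0 + 0) ⊢ stopped
Bisimilarity quotient blocks:
  B0 = {m0, n0}
  B1 = {m1, n1}
m0 ∈ B0, n0 ∈ B0 → same block

P ~ Q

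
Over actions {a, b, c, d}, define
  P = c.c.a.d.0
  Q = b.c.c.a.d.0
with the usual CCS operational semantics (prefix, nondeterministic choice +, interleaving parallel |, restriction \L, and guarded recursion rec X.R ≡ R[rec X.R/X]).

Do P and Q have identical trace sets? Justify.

LTS(P): 5 reachable states
  m0 = c.c.a.d.0 ⊢ -c-> m1
  m1 = c.a.d.0 ⊢ -c-> m2
  m2 = a.d.0 ⊢ -a-> m3
  m3 = d.0 ⊢ -d-> m4
  m4 = 0 ⊢ deadlocked
LTS(Q): 6 reachable states
  n0 = b.c.c.a.d.0 ⊢ -b-> n1
  n1 = c.c.a.d.0 ⊢ -c-> n2
  n2 = c.a.d.0 ⊢ -c-> n3
  n3 = a.d.0 ⊢ -a-> n4
  n4 = d.0 ⊢ -d-> n5
  n5 = 0 ⊢ deadlocked
Run σ = ⟨c⟩ on P: start {m0}
  step 1 (c): {m1}
  P completes σ.
Run σ = ⟨c⟩ on Q: start {n0}
  step 1 (c): ∅ (Q stuck)

trace-distinct — witness ⟨c⟩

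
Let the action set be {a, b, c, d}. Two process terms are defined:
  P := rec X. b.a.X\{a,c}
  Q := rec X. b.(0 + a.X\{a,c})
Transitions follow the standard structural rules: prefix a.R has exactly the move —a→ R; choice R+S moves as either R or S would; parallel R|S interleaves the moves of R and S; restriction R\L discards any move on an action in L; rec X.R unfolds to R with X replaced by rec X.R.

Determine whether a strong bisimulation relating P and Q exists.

bisimilar

LTS(P): 4 reachable states
  p0 = rec X. b.a.X\{a,c} has moves =b=> p1
  p1 = a.(rec X. b.a.X\{a,c})\{a,c} has moves =a=> p2
  p2 = (rec X. b.a.X\{a,c})\{a,c} has moves =b=> p3
  p3 = (a.(rec X. b.a.X\{a,c})\{a,c})\{a,c} has moves deadlocked
LTS(Q): 4 reachable states
  q0 = rec X. b.(0 + a.X\{a,c}) has moves =b=> q1
  q1 = 0 + a.(rec X. b.(0 + a.X\{a,c}))\{a,c} has moves =a=> q2
  q2 = (rec X. b.(0 + a.X\{a,c}))\{a,c} has moves =b=> q3
  q3 = (0 + a.(rec X. b.(0 + a.X\{a,c}))\{a,c})\{a,c} has moves deadlocked
Bisimilarity quotient blocks:
  B0 = {p0, q0}
  B1 = {p1, q1}
  B2 = {p2, q2}
  B3 = {p3, q3}
p0 ∈ B0, q0 ∈ B0 → same block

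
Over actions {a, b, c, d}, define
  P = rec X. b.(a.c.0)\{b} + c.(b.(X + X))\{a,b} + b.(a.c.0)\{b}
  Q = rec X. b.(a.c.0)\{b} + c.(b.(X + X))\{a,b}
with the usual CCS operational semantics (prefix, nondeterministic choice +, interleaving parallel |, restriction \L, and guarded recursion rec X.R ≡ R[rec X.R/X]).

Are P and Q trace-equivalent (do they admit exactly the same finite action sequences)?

YES

Reachable graph of P (5 states):
  m0 = rec X. b.(a.c.0)\{b} + c.(b.(X + X))\{a,b} + b.(a.c.0)\{b} has moves =b=> m1, =c=> m2
  m1 = (a.c.0)\{b} has moves =a=> m3
  m2 = (b.((rec X. b.(a.c.0)\{b} + c.(b.(X + X))\{a,b} + b.(a.c.0)\{b}) + (rec X. b.(a.c.0)\{b} + c.(b.(X + X))\{a,b} + b.(a.c.0)\{b})))\{a,b} has moves (no moves)
  m3 = (c.0)\{b} has moves =c=> m4
  m4 = 0\{b} has moves (no moves)
Reachable graph of Q (5 states):
  n0 = rec X. b.(a.c.0)\{b} + c.(b.(X + X))\{a,b} has moves =b=> n1, =c=> n2
  n1 = (a.c.0)\{b} has moves =a=> n3
  n2 = (b.((rec X. b.(a.c.0)\{b} + c.(b.(X + X))\{a,b}) + (rec X. b.(a.c.0)\{b} + c.(b.(X + X))\{a,b})))\{a,b} has moves (no moves)
  n3 = (c.0)\{b} has moves =c=> n4
  n4 = 0\{b} has moves (no moves)
Partition-refinement fixed point:
  B0 = {m0, n0}
  B1 = {m1, n1}
  B2 = {m3, n3}
  B3 = {m2, m4, n2, n4}
m0 ∈ B0, n0 ∈ B0 → same block
Bisimilar ⇒ trace-equivalent.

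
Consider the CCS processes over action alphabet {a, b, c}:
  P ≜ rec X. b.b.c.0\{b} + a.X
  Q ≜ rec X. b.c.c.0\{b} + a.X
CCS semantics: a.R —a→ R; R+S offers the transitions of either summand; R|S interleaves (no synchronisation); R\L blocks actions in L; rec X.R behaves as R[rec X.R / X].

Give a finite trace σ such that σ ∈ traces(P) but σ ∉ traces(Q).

bb

Reachable graph of P (4 states):
  s0 = rec X. b.b.c.0\{b} + a.X | ··a··> s0, ··b··> s1
  s1 = b.c.0\{b} | ··b··> s2
  s2 = c.0\{b} | ··c··> s3
  s3 = 0\{b} | stopped
Reachable graph of Q (4 states):
  t0 = rec X. b.c.c.0\{b} + a.X | ··a··> t0, ··b··> t1
  t1 = c.c.0\{b} | ··c··> t2
  t2 = c.0\{b} | ··c··> t3
  t3 = 0\{b} | stopped
Executing bb from P (initial set {s0}):
  after b @ step 1: {s1}
  after b @ step 2: {s2}
  P completes σ.
Executing bb from Q (initial set {t0}):
  after b @ step 1: {t1}
  after b @ step 2: ∅  — Q cannot continue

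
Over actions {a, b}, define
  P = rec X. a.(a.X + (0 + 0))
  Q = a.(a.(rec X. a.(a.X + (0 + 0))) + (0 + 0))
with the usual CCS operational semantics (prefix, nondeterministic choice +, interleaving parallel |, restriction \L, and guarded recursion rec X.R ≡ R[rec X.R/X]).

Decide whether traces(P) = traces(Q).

YES

LTS(P): 2 reachable states
  u0 = rec X. a.(a.X + (0 + 0)) ⊢ --a--▸ u1
  u1 = a.(rec X. a.(a.X + (0 + 0))) + (0 + 0) ⊢ --a--▸ u0
LTS(Q): 3 reachable states
  v0 = a.(a.(rec X. a.(a.X + (0 + 0))) + (0 + 0)) ⊢ --a--▸ v1
  v1 = a.(rec X. a.(a.X + (0 + 0))) + (0 + 0) ⊢ --a--▸ v2
  v2 = rec X. a.(a.X + (0 + 0)) ⊢ --a--▸ v1
Bisimilarity quotient blocks:
  B0 = {u0, u1, v0, v1, v2}
u0 ∈ B0, v0 ∈ B0 → same block
Bisimilar ⇒ trace-equivalent.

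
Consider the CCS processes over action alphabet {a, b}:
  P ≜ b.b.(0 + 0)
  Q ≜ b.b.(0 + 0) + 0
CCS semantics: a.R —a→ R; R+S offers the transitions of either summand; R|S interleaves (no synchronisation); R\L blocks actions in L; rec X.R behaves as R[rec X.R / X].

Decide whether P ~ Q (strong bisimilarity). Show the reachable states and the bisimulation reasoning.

bisimilar

P's transition system — 3 states:
  m0 = b.b.(0 + 0) ⊢ --b--▸ m1
  m1 = b.(0 + 0) ⊢ --b--▸ m2
  m2 = 0 + 0 ⊢ ·
Q's transition system — 3 states:
  n0 = b.b.(0 + 0) + 0 ⊢ --b--▸ n1
  n1 = b.(0 + 0) ⊢ --b--▸ n2
  n2 = 0 + 0 ⊢ ·
Bisimilarity quotient blocks:
  B0 = {m0, n0}
  B1 = {m1, n1}
  B2 = {m2, n2}
m0 ∈ B0, n0 ∈ B0 → same block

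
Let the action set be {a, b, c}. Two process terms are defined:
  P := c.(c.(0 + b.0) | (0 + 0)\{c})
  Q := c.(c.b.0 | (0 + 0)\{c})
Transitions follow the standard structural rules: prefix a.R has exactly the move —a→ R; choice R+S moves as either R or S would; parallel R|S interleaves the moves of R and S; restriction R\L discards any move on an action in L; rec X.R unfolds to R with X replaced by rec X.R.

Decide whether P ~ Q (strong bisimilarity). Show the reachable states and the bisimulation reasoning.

LTS(P): 4 reachable states
  p0 = c.(c.(0 + b.0) | (0 + 0)\{c}) | --c--▸ p1
  p1 = c.(0 + b.0) | (0 + 0)\{c} | --c--▸ p2
  p2 = (0 + b.0) | (0 + 0)\{c} | --b--▸ p3
  p3 = 0 | (0 + 0)\{c} | ·
LTS(Q): 4 reachable states
  q0 = c.(c.b.0 | (0 + 0)\{c}) | --c--▸ q1
  q1 = c.b.0 | (0 + 0)\{c} | --c--▸ q2
  q2 = b.0 | (0 + 0)\{c} | --b--▸ q3
  q3 = 0 | (0 + 0)\{c} | ·
Partition-refinement fixed point:
  B0 = {p0, q0}
  B1 = {p1, q1}
  B2 = {p2, q2}
  B3 = {p3, q3}
p0 ∈ B0, q0 ∈ B0 → same block

P ~ Q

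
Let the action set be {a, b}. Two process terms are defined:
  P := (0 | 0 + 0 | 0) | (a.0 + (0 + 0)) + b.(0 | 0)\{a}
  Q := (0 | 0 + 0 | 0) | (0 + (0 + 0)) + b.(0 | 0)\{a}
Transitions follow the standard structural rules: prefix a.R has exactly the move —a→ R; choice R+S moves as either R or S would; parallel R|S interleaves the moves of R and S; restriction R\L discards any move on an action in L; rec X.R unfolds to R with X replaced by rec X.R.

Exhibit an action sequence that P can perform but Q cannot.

a

Reachable graph of P (3 states):
  s0 = (0 | 0 + 0 | 0) | (a.0 + (0 + 0)) + b.(0 | 0)\{a} → -a-> s1, -b-> s2
  s1 = (0 | 0 + 0 | 0) | 0 → ∅
  s2 = (0 | 0)\{a} → ∅
Reachable graph of Q (2 states):
  t0 = (0 | 0 + 0 | 0) | (0 + (0 + 0)) + b.(0 | 0)\{a} → -b-> t1
  t1 = (0 | 0)\{a} → ∅
Run σ = ⟨a⟩ on P: start {s0}
  step 1 (a): {s1}
  — P admits the full trace.
Run σ = ⟨a⟩ on Q: start {t0}
  step 1 (a): no successor for Q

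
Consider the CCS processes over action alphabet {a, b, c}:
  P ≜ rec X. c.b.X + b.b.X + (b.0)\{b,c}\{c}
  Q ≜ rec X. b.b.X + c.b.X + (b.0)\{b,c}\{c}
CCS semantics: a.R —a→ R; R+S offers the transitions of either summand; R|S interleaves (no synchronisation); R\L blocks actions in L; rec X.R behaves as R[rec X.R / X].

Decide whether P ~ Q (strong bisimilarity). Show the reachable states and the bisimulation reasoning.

Reachable graph of P (2 states):
  u0 = rec X. c.b.X + b.b.X + (b.0)\{b,c}\{c} → ··b··> u1, ··c··> u1
  u1 = b.(rec X. c.b.X + b.b.X + (b.0)\{b,c}\{c}) → ··b··> u0
Reachable graph of Q (2 states):
  v0 = rec X. b.b.X + c.b.X + (b.0)\{b,c}\{c} → ··b··> v1, ··c··> v1
  v1 = b.(rec X. b.b.X + c.b.X + (b.0)\{b,c}\{c}) → ··b··> v0
Coarsest stable partition (strong bisimilarity classes):
  B0 = {u0, v0}
  B1 = {u1, v1}
u0 ∈ B0, v0 ∈ B0 → same block

bisimilar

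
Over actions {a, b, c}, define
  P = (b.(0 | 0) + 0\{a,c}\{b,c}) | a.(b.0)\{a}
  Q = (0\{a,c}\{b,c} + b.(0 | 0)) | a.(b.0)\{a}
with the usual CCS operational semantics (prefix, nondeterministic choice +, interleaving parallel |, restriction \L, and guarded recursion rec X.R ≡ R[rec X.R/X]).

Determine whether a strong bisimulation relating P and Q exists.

bisimilar

Reachable graph of P (6 states):
  m0 = (b.(0 | 0) + 0\{a,c}\{b,c}) | a.(b.0)\{a} has moves =a=> m1, =b=> m2
  m1 = (b.(0 | 0) + 0\{a,c}\{b,c}) | (b.0)\{a} has moves =b=> m3, =b=> m4
  m2 = 0 | 0 | a.(b.0)\{a} has moves =a=> m4
  m3 = (b.(0 | 0) + 0\{a,c}\{b,c}) | 0\{a} has moves =b=> m5
  m4 = 0 | 0 | (b.0)\{a} has moves =b=> m5
  m5 = 0 | 0 | 0\{a} has moves ·
Reachable graph of Q (6 states):
  n0 = (0\{a,c}\{b,c} + b.(0 | 0)) | a.(b.0)\{a} has moves =a=> n1, =b=> n2
  n1 = (0\{a,c}\{b,c} + b.(0 | 0)) | (b.0)\{a} has moves =b=> n3, =b=> n4
  n2 = 0 | 0 | a.(b.0)\{a} has moves =a=> n4
  n3 = (0\{a,c}\{b,c} + b.(0 | 0)) | 0\{a} has moves =b=> n5
  n4 = 0 | 0 | (b.0)\{a} has moves =b=> n5
  n5 = 0 | 0 | 0\{a} has moves ·
Coarsest stable partition (strong bisimilarity classes):
  B0 = {m0, n0}
  B1 = {m2, n2}
  B2 = {m3, m4, n3, n4}
  B3 = {m5, n5}
  B4 = {m1, n1}
m0 ∈ B0, n0 ∈ B0 → same block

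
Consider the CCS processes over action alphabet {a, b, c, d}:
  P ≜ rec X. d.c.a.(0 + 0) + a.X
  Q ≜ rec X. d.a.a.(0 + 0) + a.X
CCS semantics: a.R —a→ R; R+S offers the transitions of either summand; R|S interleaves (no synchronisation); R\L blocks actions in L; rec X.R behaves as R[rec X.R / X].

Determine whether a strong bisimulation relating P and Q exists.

Reachable graph of P (4 states):
  u0 = rec X. d.c.a.(0 + 0) + a.X has moves -a-> u0, -d-> u1
  u1 = c.a.(0 + 0) has moves -c-> u2
  u2 = a.(0 + 0) has moves -a-> u3
  u3 = 0 + 0 has moves stopped
Reachable graph of Q (4 states):
  v0 = rec X. d.a.a.(0 + 0) + a.X has moves -a-> v0, -d-> v1
  v1 = a.a.(0 + 0) has moves -a-> v2
  v2 = a.(0 + 0) has moves -a-> v3
  v3 = 0 + 0 has moves stopped
Partition-refinement fixed point:
  B0 = {u0}
  B1 = {u1}
  B2 = {u2, v2}
  B3 = {u3, v3}
  B4 = {v0}
  B5 = {v1}
u0 ∈ B0, v0 ∈ B4 → different blocks

NO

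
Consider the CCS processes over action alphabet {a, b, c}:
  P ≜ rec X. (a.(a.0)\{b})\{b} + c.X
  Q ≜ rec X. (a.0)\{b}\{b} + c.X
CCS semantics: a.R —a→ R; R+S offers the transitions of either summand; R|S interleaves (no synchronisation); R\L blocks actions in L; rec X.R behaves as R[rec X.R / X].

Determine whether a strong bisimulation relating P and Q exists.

LTS(P): 3 reachable states
  u0 = rec X. (a.(a.0)\{b})\{b} + c.X has moves =a=> u1, =c=> u0
  u1 = (a.0)\{b}\{b} has moves =a=> u2
  u2 = 0\{b}\{b} has moves ·
LTS(Q): 2 reachable states
  v0 = rec X. (a.0)\{b}\{b} + c.X has moves =a=> v1, =c=> v0
  v1 = 0\{b}\{b} has moves ·
Bisimilarity quotient blocks:
  B0 = {u0}
  B1 = {u1}
  B2 = {u2, v1}
  B3 = {v0}
u0 ∈ B0, v0 ∈ B3 → different blocks

P ≁ Q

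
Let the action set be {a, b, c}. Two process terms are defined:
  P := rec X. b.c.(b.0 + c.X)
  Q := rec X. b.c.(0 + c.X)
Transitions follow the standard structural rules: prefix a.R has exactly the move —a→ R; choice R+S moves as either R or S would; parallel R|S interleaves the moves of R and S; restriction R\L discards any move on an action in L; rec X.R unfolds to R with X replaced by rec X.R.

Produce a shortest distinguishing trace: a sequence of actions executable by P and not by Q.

LTS(P): 4 reachable states
  p0 = rec X. b.c.(b.0 + c.X) has moves —b→ p1
  p1 = c.(b.0 + c.(rec X. b.c.(b.0 + c.X))) has moves —c→ p2
  p2 = b.0 + c.(rec X. b.c.(b.0 + c.X)) has moves —b→ p3, —c→ p0
  p3 = 0 has moves ∅
LTS(Q): 3 reachable states
  q0 = rec X. b.c.(0 + c.X) has moves —b→ q1
  q1 = c.(0 + c.(rec X. b.c.(0 + c.X))) has moves —c→ q2
  q2 = 0 + c.(rec X. b.c.(0 + c.X)) has moves —c→ q0
Trace ⟨bcb⟩ through P, begin at {p0}:
  step 1 (b): {p1}
  step 2 (c): {p2}
  step 3 (b): {p3}
  ✓ P
Trace ⟨bcb⟩ through Q, begin at {q0}:
  step 1 (b): {q1}
  step 2 (c): {q2}
  step 3 (b): ∅ (Q stuck)

bcb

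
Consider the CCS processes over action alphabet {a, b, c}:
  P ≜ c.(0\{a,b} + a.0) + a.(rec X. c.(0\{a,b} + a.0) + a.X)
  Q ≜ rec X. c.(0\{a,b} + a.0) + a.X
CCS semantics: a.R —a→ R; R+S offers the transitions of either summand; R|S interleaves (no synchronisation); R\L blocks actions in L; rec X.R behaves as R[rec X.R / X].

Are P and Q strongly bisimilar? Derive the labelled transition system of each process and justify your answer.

bisimilar

Reachable graph of P (4 states):
  s0 = c.(0\{a,b} + a.0) + a.(rec X. c.(0\{a,b} + a.0) + a.X) :: =a=> s1, =c=> s2
  s1 = rec X. c.(0\{a,b} + a.0) + a.X :: =a=> s1, =c=> s2
  s2 = 0\{a,b} + a.0 :: =a=> s3
  s3 = 0 :: ∅
Reachable graph of Q (3 states):
  t0 = rec X. c.(0\{a,b} + a.0) + a.X :: =a=> t0, =c=> t1
  t1 = 0\{a,b} + a.0 :: =a=> t2
  t2 = 0 :: ∅
Partition-refinement fixed point:
  B0 = {s0, s1, t0}
  B1 = {s2, t1}
  B2 = {s3, t2}
s0 ∈ B0, t0 ∈ B0 → same block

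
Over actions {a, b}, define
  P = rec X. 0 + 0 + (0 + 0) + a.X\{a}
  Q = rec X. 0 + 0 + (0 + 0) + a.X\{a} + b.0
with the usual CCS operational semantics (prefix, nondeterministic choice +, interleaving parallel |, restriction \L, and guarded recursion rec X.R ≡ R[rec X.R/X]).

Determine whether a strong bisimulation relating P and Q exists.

not bisimilar

P's transition system — 2 states:
  u0 = rec X. 0 + 0 + (0 + 0) + a.X\{a} has moves —a→ u1
  u1 = (rec X. 0 + 0 + (0 + 0) + a.X\{a})\{a} has moves ·
Q's transition system — 4 states:
  v0 = rec X. 0 + 0 + (0 + 0) + a.X\{a} + b.0 has moves —a→ v1, —b→ v2
  v1 = (rec X. 0 + 0 + (0 + 0) + a.X\{a} + b.0)\{a} has moves —b→ v3
  v2 = 0 has moves ·
  v3 = 0\{a} has moves ·
Coarsest stable partition (strong bisimilarity classes):
  B0 = {u0}
  B1 = {u1, v2, v3}
  B2 = {v0}
  B3 = {v1}
u0 ∈ B0, v0 ∈ B2 → different blocks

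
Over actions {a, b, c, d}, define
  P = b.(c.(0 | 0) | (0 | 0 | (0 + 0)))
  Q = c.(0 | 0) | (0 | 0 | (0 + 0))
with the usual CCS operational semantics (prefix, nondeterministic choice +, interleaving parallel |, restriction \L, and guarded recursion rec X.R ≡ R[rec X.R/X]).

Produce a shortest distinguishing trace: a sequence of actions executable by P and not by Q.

Reachable graph of P (3 states):
  m0 = b.(c.(0 | 0) | (0 | 0 | (0 + 0))) → --b--▸ m1
  m1 = c.(0 | 0) | (0 | 0 | (0 + 0)) → --c--▸ m2
  m2 = 0 | 0 | (0 | 0 | (0 + 0)) → stopped
Reachable graph of Q (2 states):
  n0 = c.(0 | 0) | (0 | 0 | (0 + 0)) → --c--▸ n1
  n1 = 0 | 0 | (0 | 0 | (0 + 0)) → stopped
Trace ⟨b⟩ through P, begin at {m0}:
  [1] b ⇒ {m1}
  P completes σ.
Trace ⟨b⟩ through Q, begin at {n0}:
  [1] b ⇒ ∅ (Q stuck)

b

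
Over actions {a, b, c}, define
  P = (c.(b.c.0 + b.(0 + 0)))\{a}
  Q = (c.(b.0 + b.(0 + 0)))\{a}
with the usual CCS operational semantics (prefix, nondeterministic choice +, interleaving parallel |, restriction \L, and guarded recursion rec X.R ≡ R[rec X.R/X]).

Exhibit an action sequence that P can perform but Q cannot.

P's transition system — 5 states:
  p0 = (c.(b.c.0 + b.(0 + 0)))\{a} → =c=> p1
  p1 = (b.c.0 + b.(0 + 0))\{a} → =b=> p2, =b=> p3
  p2 = (0 + 0)\{a} → ∅
  p3 = (c.0)\{a} → =c=> p4
  p4 = 0\{a} → ∅
Q's transition system — 4 states:
  q0 = (c.(b.0 + b.(0 + 0)))\{a} → =c=> q1
  q1 = (b.0 + b.(0 + 0))\{a} → =b=> q2, =b=> q3
  q2 = (0 + 0)\{a} → ∅
  q3 = 0\{a} → ∅
Trace ⟨cbc⟩ through P, begin at {p0}:
  after c @ step 1: {p1}
  after b @ step 2: {p2, p3}
  after c @ step 3: {p4}
  P completes σ.
Trace ⟨cbc⟩ through Q, begin at {q0}:
  after c @ step 1: {q1}
  after b @ step 2: {q2, q3}
  after c @ step 3: ∅ (Q stuck)

cbc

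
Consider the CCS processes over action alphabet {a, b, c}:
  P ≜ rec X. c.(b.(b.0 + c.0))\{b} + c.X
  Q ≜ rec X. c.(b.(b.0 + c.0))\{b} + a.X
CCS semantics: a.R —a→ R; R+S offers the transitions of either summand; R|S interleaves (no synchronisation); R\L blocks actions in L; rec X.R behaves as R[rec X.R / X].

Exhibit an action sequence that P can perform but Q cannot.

LTS(P): 2 reachable states
  u0 = rec X. c.(b.(b.0 + c.0))\{b} + c.X | -c-> u0, -c-> u1
  u1 = (b.(b.0 + c.0))\{b} | ∅
LTS(Q): 2 reachable states
  v0 = rec X. c.(b.(b.0 + c.0))\{b} + a.X | -a-> v0, -c-> v1
  v1 = (b.(b.0 + c.0))\{b} | ∅
Trace ⟨cc⟩ through P, begin at {u0}:
  step 1 (c): {u0, u1}
  step 2 (c): {u0, u1}
  P completes σ.
Trace ⟨cc⟩ through Q, begin at {v0}:
  step 1 (c): {v1}
  step 2 (c): no successor for Q

cc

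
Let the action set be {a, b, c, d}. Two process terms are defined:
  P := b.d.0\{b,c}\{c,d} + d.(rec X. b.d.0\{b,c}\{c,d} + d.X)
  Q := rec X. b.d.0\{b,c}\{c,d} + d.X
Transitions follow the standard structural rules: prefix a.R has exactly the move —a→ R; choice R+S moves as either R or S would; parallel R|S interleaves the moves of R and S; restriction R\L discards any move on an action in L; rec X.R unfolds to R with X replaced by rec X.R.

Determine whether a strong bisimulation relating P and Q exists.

LTS(P): 4 reachable states
  p0 = b.d.0\{b,c}\{c,d} + d.(rec X. b.d.0\{b,c}\{c,d} + d.X) ⊢ —b→ p1, —d→ p2
  p1 = d.0\{b,c}\{c,d} ⊢ —d→ p3
  p2 = rec X. b.d.0\{b,c}\{c,d} + d.X ⊢ —b→ p1, —d→ p2
  p3 = 0\{b,c}\{c,d} ⊢ deadlocked
LTS(Q): 3 reachable states
  q0 = rec X. b.d.0\{b,c}\{c,d} + d.X ⊢ —b→ q1, —d→ q0
  q1 = d.0\{b,c}\{c,d} ⊢ —d→ q2
  q2 = 0\{b,c}\{c,d} ⊢ deadlocked
Coarsest stable partition (strong bisimilarity classes):
  B0 = {p0, p2, q0}
  B1 = {p1, q1}
  B2 = {p3, q2}
p0 ∈ B0, q0 ∈ B0 → same block

P ~ Q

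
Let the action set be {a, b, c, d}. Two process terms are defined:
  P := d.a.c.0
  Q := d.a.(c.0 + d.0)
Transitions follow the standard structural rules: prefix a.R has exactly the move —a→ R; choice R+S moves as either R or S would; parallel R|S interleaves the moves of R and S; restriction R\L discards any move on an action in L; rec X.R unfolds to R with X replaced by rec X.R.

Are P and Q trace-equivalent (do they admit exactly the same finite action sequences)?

Reachable graph of P (4 states):
  u0 = d.a.c.0 → --d--▸ u1
  u1 = a.c.0 → --a--▸ u2
  u2 = c.0 → --c--▸ u3
  u3 = 0 → (no moves)
Reachable graph of Q (4 states):
  v0 = d.a.(c.0 + d.0) → --d--▸ v1
  v1 = a.(c.0 + d.0) → --a--▸ v2
  v2 = c.0 + d.0 → --c--▸ v3, --d--▸ v3
  v3 = 0 → (no moves)
Run σ = ⟨dad⟩ on Q: start {v0}
  [1] d ⇒ {v1}
  [2] a ⇒ {v2}
  [3] d ⇒ {v3}
  ✓ Q
Run σ = ⟨dad⟩ on P: start {u0}
  [1] d ⇒ {u1}
  [2] a ⇒ {u2}
  [3] d ⇒ no successor for P

trace-distinct — witness ⟨dad⟩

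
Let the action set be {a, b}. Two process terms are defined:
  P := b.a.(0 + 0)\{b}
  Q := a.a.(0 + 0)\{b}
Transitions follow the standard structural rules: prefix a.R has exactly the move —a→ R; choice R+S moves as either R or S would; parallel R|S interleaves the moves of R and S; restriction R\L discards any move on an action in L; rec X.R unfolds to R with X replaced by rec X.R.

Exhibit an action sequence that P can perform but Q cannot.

b

Reachable graph of P (3 states):
  u0 = b.a.(0 + 0)\{b} → —b→ u1
  u1 = a.(0 + 0)\{b} → —a→ u2
  u2 = (0 + 0)\{b} → deadlocked
Reachable graph of Q (3 states):
  v0 = a.a.(0 + 0)\{b} → —a→ v1
  v1 = a.(0 + 0)\{b} → —a→ v2
  v2 = (0 + 0)\{b} → deadlocked
Run σ = ⟨b⟩ on P: start {u0}
  [1] b ⇒ {u1}
  ✓ P
Run σ = ⟨b⟩ on Q: start {v0}
  [1] b ⇒ ∅ (Q stuck)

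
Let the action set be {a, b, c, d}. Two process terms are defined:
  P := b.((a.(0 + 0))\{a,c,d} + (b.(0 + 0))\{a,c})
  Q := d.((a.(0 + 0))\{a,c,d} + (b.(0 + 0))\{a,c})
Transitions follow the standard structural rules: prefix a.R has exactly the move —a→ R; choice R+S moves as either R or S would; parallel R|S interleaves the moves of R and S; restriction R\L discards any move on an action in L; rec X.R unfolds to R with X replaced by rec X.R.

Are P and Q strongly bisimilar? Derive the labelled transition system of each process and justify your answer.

NO

Reachable graph of P (3 states):
  p0 = b.((a.(0 + 0))\{a,c,d} + (b.(0 + 0))\{a,c}) :: ··b··> p1
  p1 = (a.(0 + 0))\{a,c,d} + (b.(0 + 0))\{a,c} :: ··b··> p2
  p2 = (0 + 0)\{a,c} :: ∅
Reachable graph of Q (3 states):
  q0 = d.((a.(0 + 0))\{a,c,d} + (b.(0 + 0))\{a,c}) :: ··d··> q1
  q1 = (a.(0 + 0))\{a,c,d} + (b.(0 + 0))\{a,c} :: ··b··> q2
  q2 = (0 + 0)\{a,c} :: ∅
Bisimilarity quotient blocks:
  B0 = {p0}
  B1 = {p1, q1}
  B2 = {p2, q2}
  B3 = {q0}
p0 ∈ B0, q0 ∈ B3 → different blocks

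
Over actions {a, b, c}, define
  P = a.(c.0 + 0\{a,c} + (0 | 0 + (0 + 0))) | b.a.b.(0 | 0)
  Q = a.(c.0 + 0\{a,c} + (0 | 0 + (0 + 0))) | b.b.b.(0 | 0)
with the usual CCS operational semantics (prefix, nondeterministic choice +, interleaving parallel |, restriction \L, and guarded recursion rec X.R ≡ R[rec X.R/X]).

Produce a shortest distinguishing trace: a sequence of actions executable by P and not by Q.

Reachable graph of P (12 states):
  s0 = a.(c.0 + 0\{a,c} + (0 | 0 + (0 + 0))) | b.a.b.(0 | 0) :: =a=> s1, =b=> s2
  s1 = (c.0 + 0\{a,c} + (0 | 0 + (0 + 0))) | b.a.b.(0 | 0) :: =b=> s3, =c=> s4
  s2 = a.(c.0 + 0\{a,c} + (0 | 0 + (0 + 0))) | a.b.(0 | 0) :: =a=> s3, =a=> s5
  s3 = (c.0 + 0\{a,c} + (0 | 0 + (0 + 0))) | a.b.(0 | 0) :: =a=> s6, =c=> s7
  s4 = 0 | b.a.b.(0 | 0) :: =b=> s7
  s5 = a.(c.0 + 0\{a,c} + (0 | 0 + (0 + 0))) | b.(0 | 0) :: =a=> s6, =b=> s8
  s6 = (c.0 + 0\{a,c} + (0 | 0 + (0 + 0))) | b.(0 | 0) :: =b=> s9, =c=> s10
  s7 = 0 | a.b.(0 | 0) :: =a=> s10
  s8 = a.(c.0 + 0\{a,c} + (0 | 0 + (0 + 0))) | (0 | 0) :: =a=> s9
  s9 = (c.0 + 0\{a,c} + (0 | 0 + (0 + 0))) | (0 | 0) :: =c=> s11
  s10 = 0 | b.(0 | 0) :: =b=> s11
  s11 = 0 | (0 | 0) :: stopped
Reachable graph of Q (12 states):
  t0 = a.(c.0 + 0\{a,c} + (0 | 0 + (0 + 0))) | b.b.b.(0 | 0) :: =a=> t1, =b=> t2
  t1 = (c.0 + 0\{a,c} + (0 | 0 + (0 + 0))) | b.b.b.(0 | 0) :: =b=> t3, =c=> t4
  t2 = a.(c.0 + 0\{a,c} + (0 | 0 + (0 + 0))) | b.b.(0 | 0) :: =a=> t3, =b=> t5
  t3 = (c.0 + 0\{a,c} + (0 | 0 + (0 + 0))) | b.b.(0 | 0) :: =b=> t6, =c=> t7
  t4 = 0 | b.b.b.(0 | 0) :: =b=> t7
  t5 = a.(c.0 + 0\{a,c} + (0 | 0 + (0 + 0))) | b.(0 | 0) :: =a=> t6, =b=> t8
  t6 = (c.0 + 0\{a,c} + (0 | 0 + (0 + 0))) | b.(0 | 0) :: =b=> t9, =c=> t10
  t7 = 0 | b.b.(0 | 0) :: =b=> t10
  t8 = a.(c.0 + 0\{a,c} + (0 | 0 + (0 + 0))) | (0 | 0) :: =a=> t9
  t9 = (c.0 + 0\{a,c} + (0 | 0 + (0 + 0))) | (0 | 0) :: =c=> t11
  t10 = 0 | b.(0 | 0) :: =b=> t11
  t11 = 0 | (0 | 0) :: stopped
Run σ = ⟨aba⟩ on P: start {s0}
  step 1 (a): {s1}
  step 2 (b): {s3}
  step 3 (a): {s6}
  P completes σ.
Run σ = ⟨aba⟩ on Q: start {t0}
  step 1 (a): {t1}
  step 2 (b): {t3}
  step 3 (a): ∅ (Q stuck)

aba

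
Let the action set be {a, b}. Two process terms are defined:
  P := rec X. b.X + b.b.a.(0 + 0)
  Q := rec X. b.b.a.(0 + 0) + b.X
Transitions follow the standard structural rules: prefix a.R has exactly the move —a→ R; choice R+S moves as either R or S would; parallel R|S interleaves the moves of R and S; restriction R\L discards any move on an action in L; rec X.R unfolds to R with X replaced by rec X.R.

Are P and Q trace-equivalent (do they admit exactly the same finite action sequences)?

P's transition system — 4 states:
  u0 = rec X. b.X + b.b.a.(0 + 0) has moves —b→ u0, —b→ u1
  u1 = b.a.(0 + 0) has moves —b→ u2
  u2 = a.(0 + 0) has moves —a→ u3
  u3 = 0 + 0 has moves deadlocked
Q's transition system — 4 states:
  v0 = rec X. b.b.a.(0 + 0) + b.X has moves —b→ v0, —b→ v1
  v1 = b.a.(0 + 0) has moves —b→ v2
  v2 = a.(0 + 0) has moves —a→ v3
  v3 = 0 + 0 has moves deadlocked
Partition-refinement fixed point:
  B0 = {u0, v0}
  B1 = {u1, v1}
  B2 = {u2, v2}
  B3 = {u3, v3}
u0 ∈ B0, v0 ∈ B0 → same block
Bisimilar ⇒ trace-equivalent.

traces(P) = traces(Q)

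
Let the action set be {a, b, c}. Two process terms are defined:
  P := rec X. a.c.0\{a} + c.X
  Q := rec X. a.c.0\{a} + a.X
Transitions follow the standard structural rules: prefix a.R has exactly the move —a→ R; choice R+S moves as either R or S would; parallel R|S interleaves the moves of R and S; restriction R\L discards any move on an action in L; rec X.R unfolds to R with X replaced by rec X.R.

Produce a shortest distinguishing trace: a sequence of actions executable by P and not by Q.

c

LTS(P): 3 reachable states
  m0 = rec X. a.c.0\{a} + c.X | ··a··> m1, ··c··> m0
  m1 = c.0\{a} | ··c··> m2
  m2 = 0\{a} | ·
LTS(Q): 3 reachable states
  n0 = rec X. a.c.0\{a} + a.X | ··a··> n0, ··a··> n1
  n1 = c.0\{a} | ··c··> n2
  n2 = 0\{a} | ·
Run σ = ⟨c⟩ on P: start {m0}
  after c @ step 1: {m0}
  P completes σ.
Run σ = ⟨c⟩ on Q: start {n0}
  after c @ step 1: ∅  — Q cannot continue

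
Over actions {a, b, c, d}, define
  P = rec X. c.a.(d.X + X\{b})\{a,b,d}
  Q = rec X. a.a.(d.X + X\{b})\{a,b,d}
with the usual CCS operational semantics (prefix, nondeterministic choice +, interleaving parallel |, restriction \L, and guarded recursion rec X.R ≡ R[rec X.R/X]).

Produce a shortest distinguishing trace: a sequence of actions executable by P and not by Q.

LTS(P): 4 reachable states
  u0 = rec X. c.a.(d.X + X\{b})\{a,b,d} → —c→ u1
  u1 = a.(d.(rec X. c.a.(d.X + X\{b})\{a,b,d}) + (rec X. c.a.(d.X + X\{b})\{a,b,d})\{b})\{a,b,d} → —a→ u2
  u2 = (d.(rec X. c.a.(d.X + X\{b})\{a,b,d}) + (rec X. c.a.(d.X + X\{b})\{a,b,d})\{b})\{a,b,d} → —c→ u3
  u3 = (a.(d.(rec X. c.a.(d.X + X\{b})\{a,b,d}) + (rec X. c.a.(d.X + X\{b})\{a,b,d})\{b})\{a,b,d})\{b}\{a,b,d} → (no moves)
LTS(Q): 3 reachable states
  v0 = rec X. a.a.(d.X + X\{b})\{a,b,d} → —a→ v1
  v1 = a.(d.(rec X. a.a.(d.X + X\{b})\{a,b,d}) + (rec X. a.a.(d.X + X\{b})\{a,b,d})\{b})\{a,b,d} → —a→ v2
  v2 = (d.(rec X. a.a.(d.X + X\{b})\{a,b,d}) + (rec X. a.a.(d.X + X\{b})\{a,b,d})\{b})\{a,b,d} → (no moves)
Executing c from P (initial set {u0}):
  [1] c ⇒ {u1}
  — P admits the full trace.
Executing c from Q (initial set {v0}):
  [1] c ⇒ no successor for Q

c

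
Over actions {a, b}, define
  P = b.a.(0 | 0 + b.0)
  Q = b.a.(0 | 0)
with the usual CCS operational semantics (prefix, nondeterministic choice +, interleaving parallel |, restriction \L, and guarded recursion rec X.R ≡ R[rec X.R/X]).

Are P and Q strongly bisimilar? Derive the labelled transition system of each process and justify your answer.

LTS(P): 4 reachable states
  u0 = b.a.(0 | 0 + b.0) → =b=> u1
  u1 = a.(0 | 0 + b.0) → =a=> u2
  u2 = 0 | 0 + b.0 → =b=> u3
  u3 = 0 → stopped
LTS(Q): 3 reachable states
  v0 = b.a.(0 | 0) → =b=> v1
  v1 = a.(0 | 0) → =a=> v2
  v2 = 0 | 0 → stopped
Coarsest stable partition (strong bisimilarity classes):
  B0 = {u0}
  B1 = {u1}
  B2 = {u2}
  B3 = {u3, v2}
  B4 = {v0}
  B5 = {v1}
u0 ∈ B0, v0 ∈ B4 → different blocks

NO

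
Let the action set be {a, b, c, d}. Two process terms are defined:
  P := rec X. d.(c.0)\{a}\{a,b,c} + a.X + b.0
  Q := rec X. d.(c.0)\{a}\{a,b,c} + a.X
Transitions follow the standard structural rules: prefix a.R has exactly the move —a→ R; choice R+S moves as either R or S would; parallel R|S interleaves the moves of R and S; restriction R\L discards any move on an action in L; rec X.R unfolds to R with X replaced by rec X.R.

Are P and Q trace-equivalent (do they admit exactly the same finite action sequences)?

traces(P) ≠ traces(Q) — witness ⟨b⟩

LTS(P): 3 reachable states
  s0 = rec X. d.(c.0)\{a}\{a,b,c} + a.X + b.0 → --a--▸ s0, --b--▸ s1, --d--▸ s2
  s1 = 0 → ∅
  s2 = (c.0)\{a}\{a,b,c} → ∅
LTS(Q): 2 reachable states
  t0 = rec X. d.(c.0)\{a}\{a,b,c} + a.X → --a--▸ t0, --d--▸ t1
  t1 = (c.0)\{a}\{a,b,c} → ∅
Run σ = ⟨b⟩ on P: start {s0}
  after b @ step 1: {s1}
  — P admits the full trace.
Run σ = ⟨b⟩ on Q: start {t0}
  after b @ step 1: ∅  — Q cannot continue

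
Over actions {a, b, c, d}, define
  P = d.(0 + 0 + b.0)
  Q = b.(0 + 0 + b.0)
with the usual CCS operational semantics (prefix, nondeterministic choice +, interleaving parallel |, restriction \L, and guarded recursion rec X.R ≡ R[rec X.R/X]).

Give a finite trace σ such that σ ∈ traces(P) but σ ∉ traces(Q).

d

Reachable graph of P (3 states):
  p0 = d.(0 + 0 + b.0) :: ··d··> p1
  p1 = 0 + 0 + b.0 :: ··b··> p2
  p2 = 0 :: stopped
Reachable graph of Q (3 states):
  q0 = b.(0 + 0 + b.0) :: ··b··> q1
  q1 = 0 + 0 + b.0 :: ··b··> q2
  q2 = 0 :: stopped
Run σ = ⟨d⟩ on P: start {p0}
  after d @ step 1: {p1}
  P completes σ.
Run σ = ⟨d⟩ on Q: start {q0}
  after d @ step 1: ∅ (Q stuck)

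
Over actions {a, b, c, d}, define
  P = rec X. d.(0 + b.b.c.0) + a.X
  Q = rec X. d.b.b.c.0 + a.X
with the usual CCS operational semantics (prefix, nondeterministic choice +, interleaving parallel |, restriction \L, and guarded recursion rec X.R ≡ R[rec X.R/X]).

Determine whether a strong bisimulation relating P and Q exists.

bisimilar

LTS(P): 5 reachable states
  m0 = rec X. d.(0 + b.b.c.0) + a.X ⊢ -a-> m0, -d-> m1
  m1 = 0 + b.b.c.0 ⊢ -b-> m2
  m2 = b.c.0 ⊢ -b-> m3
  m3 = c.0 ⊢ -c-> m4
  m4 = 0 ⊢ stopped
LTS(Q): 5 reachable states
  n0 = rec X. d.b.b.c.0 + a.X ⊢ -a-> n0, -d-> n1
  n1 = b.b.c.0 ⊢ -b-> n2
  n2 = b.c.0 ⊢ -b-> n3
  n3 = c.0 ⊢ -c-> n4
  n4 = 0 ⊢ stopped
Coarsest stable partition (strong bisimilarity classes):
  B0 = {m0, n0}
  B1 = {m1, n1}
  B2 = {m2, n2}
  B3 = {m3, n3}
  B4 = {m4, n4}
m0 ∈ B0, n0 ∈ B0 → same block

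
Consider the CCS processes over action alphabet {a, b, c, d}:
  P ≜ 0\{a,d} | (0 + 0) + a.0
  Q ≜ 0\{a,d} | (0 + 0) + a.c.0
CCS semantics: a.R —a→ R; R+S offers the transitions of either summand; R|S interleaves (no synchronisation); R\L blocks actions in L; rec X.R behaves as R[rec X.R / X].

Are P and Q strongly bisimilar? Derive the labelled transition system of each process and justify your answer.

NO

Reachable graph of P (2 states):
  u0 = 0\{a,d} | (0 + 0) + a.0 | ··a··> u1
  u1 = 0 | stopped
Reachable graph of Q (3 states):
  v0 = 0\{a,d} | (0 + 0) + a.c.0 | ··a··> v1
  v1 = c.0 | ··c··> v2
  v2 = 0 | stopped
Bisimilarity quotient blocks:
  B0 = {u0}
  B1 = {u1, v2}
  B2 = {v0}
  B3 = {v1}
u0 ∈ B0, v0 ∈ B2 → different blocks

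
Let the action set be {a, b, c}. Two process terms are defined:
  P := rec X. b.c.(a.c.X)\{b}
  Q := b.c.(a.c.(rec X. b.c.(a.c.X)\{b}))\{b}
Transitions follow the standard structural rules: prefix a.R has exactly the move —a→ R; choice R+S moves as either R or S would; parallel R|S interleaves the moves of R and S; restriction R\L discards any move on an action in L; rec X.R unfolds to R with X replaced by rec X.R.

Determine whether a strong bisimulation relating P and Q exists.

Reachable graph of P (5 states):
  m0 = rec X. b.c.(a.c.X)\{b} → =b=> m1
  m1 = c.(a.c.(rec X. b.c.(a.c.X)\{b}))\{b} → =c=> m2
  m2 = (a.c.(rec X. b.c.(a.c.X)\{b}))\{b} → =a=> m3
  m3 = (c.(rec X. b.c.(a.c.X)\{b}))\{b} → =c=> m4
  m4 = (rec X. b.c.(a.c.X)\{b})\{b} → ·
Reachable graph of Q (5 states):
  n0 = b.c.(a.c.(rec X. b.c.(a.c.X)\{b}))\{b} → =b=> n1
  n1 = c.(a.c.(rec X. b.c.(a.c.X)\{b}))\{b} → =c=> n2
  n2 = (a.c.(rec X. b.c.(a.c.X)\{b}))\{b} → =a=> n3
  n3 = (c.(rec X. b.c.(a.c.X)\{b}))\{b} → =c=> n4
  n4 = (rec X. b.c.(a.c.X)\{b})\{b} → ·
Coarsest stable partition (strong bisimilarity classes):
  B0 = {m0, n0}
  B1 = {m1, n1}
  B2 = {m2, n2}
  B3 = {m3, n3}
  B4 = {m4, n4}
m0 ∈ B0, n0 ∈ B0 → same block

YES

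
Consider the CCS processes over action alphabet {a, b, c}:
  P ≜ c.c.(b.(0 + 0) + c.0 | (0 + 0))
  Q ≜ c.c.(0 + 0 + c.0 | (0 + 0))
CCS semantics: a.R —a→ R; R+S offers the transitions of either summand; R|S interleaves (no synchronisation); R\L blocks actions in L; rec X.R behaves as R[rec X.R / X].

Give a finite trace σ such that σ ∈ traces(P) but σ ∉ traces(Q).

ccb

Reachable graph of P (5 states):
  m0 = c.c.(b.(0 + 0) + c.0 | (0 + 0)) has moves -c-> m1
  m1 = c.(b.(0 + 0) + c.0 | (0 + 0)) has moves -c-> m2
  m2 = b.(0 + 0) + c.0 | (0 + 0) has moves -b-> m3, -c-> m4
  m3 = 0 + 0 has moves (no moves)
  m4 = 0 | (0 + 0) has moves (no moves)
Reachable graph of Q (4 states):
  n0 = c.c.(0 + 0 + c.0 | (0 + 0)) has moves -c-> n1
  n1 = c.(0 + 0 + c.0 | (0 + 0)) has moves -c-> n2
  n2 = 0 + 0 + c.0 | (0 + 0) has moves -c-> n3
  n3 = 0 | (0 + 0) has moves (no moves)
Run σ = ⟨ccb⟩ on P: start {m0}
  step 1 (c): {m1}
  step 2 (c): {m2}
  step 3 (b): {m3}
  ✓ P
Run σ = ⟨ccb⟩ on Q: start {n0}
  step 1 (c): {n1}
  step 2 (c): {n2}
  step 3 (b): no successor for Q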